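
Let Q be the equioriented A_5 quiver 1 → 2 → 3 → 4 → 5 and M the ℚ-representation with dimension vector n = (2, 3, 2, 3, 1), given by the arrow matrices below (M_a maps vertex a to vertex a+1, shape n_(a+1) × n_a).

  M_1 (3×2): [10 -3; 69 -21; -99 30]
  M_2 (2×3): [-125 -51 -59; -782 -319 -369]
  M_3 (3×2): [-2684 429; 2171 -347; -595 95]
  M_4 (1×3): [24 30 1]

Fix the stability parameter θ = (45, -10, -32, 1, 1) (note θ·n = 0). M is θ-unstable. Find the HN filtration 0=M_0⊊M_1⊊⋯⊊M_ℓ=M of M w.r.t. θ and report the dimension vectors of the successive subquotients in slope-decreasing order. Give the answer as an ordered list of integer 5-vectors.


Via rank(M_{q-1}∘⋯∘M_p): M ≅ I[1,2], I[1,5], I[2,4], I[4,4].
μ_θ-semistable layers: μ^(1)=35/2; μ^(2)=1; μ^(3)=-21

((1, 1, 0, 0, 0); (1, 1, 1, 3, 1); (0, 1, 1, 0, 0))


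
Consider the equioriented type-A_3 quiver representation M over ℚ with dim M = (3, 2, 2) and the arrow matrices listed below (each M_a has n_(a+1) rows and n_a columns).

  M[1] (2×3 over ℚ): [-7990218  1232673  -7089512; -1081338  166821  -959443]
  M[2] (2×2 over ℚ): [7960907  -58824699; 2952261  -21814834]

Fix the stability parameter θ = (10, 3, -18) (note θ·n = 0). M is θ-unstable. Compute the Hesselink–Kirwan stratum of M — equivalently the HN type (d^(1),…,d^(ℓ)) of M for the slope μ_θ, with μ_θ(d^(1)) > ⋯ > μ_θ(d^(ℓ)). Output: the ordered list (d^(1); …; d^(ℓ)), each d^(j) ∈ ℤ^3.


Barcode: M ≅ I[1,1], I[1,3]^2. HN layers by μ_θ (2 steps, strictly decreasing):
  μ^(1)=10; μ^(2)=-5/3

((1, 0, 0); (2, 2, 2))


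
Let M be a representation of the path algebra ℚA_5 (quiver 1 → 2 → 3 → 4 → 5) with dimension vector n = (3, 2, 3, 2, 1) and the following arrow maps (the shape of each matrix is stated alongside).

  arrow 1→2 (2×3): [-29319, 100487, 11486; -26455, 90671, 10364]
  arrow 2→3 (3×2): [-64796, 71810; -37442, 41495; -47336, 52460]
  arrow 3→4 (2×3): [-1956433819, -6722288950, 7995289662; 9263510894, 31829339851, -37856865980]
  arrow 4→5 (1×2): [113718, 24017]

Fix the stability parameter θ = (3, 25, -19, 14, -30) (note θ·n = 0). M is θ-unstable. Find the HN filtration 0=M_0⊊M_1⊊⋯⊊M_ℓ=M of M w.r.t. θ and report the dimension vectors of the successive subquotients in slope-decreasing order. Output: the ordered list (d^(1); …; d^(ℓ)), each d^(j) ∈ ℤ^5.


Interval decomposition of M: I[1,1], I[1,2], I[1,5], I[3,3], I[3,4].
HN type (ℓ=5): μ^(1)=25; μ^(2)=14; μ^(3)=3; μ^(4)=-7/5; μ^(5)=-19

((0, 1, 0, 0, 0); (0, 0, 0, 1, 0); (2, 0, 0, 0, 0); (1, 1, 1, 1, 1); (0, 0, 2, 0, 0))


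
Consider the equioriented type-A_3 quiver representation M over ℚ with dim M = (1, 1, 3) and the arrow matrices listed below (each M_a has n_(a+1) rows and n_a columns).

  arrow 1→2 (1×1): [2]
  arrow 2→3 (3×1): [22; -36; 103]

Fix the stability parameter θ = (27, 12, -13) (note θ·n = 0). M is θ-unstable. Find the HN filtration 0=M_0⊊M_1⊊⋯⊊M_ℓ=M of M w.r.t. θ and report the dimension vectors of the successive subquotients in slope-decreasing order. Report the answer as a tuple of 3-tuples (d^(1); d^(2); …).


Interval decomposition of M: I[1,3], I[3,3]^2.
HN type (ℓ=2): μ^(1)=26/3; μ^(2)=-13

((1, 1, 1); (0, 0, 2))


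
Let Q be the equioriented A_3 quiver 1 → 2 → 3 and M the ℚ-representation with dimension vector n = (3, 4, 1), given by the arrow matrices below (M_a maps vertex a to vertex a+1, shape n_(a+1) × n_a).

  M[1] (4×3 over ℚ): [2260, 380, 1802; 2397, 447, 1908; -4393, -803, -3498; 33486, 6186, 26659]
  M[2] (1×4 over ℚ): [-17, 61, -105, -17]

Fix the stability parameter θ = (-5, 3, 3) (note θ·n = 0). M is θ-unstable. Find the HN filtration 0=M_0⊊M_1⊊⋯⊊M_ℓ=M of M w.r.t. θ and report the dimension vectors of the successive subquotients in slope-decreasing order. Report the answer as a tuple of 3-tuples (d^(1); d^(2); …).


Interval decomposition of M: I[1,1], I[1,2], I[1,3], I[2,2]^2.
HN type (ℓ=2): μ^(1)=3; μ^(2)=-5

((0, 4, 1); (3, 0, 0))


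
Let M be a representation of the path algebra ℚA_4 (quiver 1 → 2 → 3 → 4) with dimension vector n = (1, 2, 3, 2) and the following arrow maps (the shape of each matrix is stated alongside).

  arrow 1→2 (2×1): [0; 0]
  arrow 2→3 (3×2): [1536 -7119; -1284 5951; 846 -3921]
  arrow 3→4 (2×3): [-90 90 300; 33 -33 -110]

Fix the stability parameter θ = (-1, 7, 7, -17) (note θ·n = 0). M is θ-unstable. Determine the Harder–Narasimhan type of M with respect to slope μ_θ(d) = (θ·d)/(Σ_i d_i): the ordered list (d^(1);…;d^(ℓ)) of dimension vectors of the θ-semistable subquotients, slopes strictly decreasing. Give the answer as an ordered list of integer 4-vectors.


Interval decomposition of M: I[1,1], I[2,3]^2, I[3,4], I[4,4].
HN type (ℓ=4): μ^(1)=7; μ^(2)=-1; μ^(3)=-5; μ^(4)=-17

((0, 2, 2, 0); (1, 0, 0, 0); (0, 0, 1, 1); (0, 0, 0, 1))


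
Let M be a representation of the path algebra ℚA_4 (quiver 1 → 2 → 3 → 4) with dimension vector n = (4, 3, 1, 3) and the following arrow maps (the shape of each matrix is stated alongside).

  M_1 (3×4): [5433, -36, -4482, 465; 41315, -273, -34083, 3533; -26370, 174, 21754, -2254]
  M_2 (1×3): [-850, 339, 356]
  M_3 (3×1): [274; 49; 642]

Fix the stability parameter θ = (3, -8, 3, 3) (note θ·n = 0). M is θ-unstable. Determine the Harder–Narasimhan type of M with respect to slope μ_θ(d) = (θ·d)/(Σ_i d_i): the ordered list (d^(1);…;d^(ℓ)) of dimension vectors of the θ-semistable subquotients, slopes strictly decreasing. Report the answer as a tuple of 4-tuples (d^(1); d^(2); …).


Interval decomposition of M: I[1,1]^2, I[1,2], I[1,4], I[2,2], I[4,4]^2.
HN type (ℓ=3): μ^(1)=3; μ^(2)=-5/2; μ^(3)=-8

((2, 0, 1, 3); (2, 2, 0, 0); (0, 1, 0, 0))


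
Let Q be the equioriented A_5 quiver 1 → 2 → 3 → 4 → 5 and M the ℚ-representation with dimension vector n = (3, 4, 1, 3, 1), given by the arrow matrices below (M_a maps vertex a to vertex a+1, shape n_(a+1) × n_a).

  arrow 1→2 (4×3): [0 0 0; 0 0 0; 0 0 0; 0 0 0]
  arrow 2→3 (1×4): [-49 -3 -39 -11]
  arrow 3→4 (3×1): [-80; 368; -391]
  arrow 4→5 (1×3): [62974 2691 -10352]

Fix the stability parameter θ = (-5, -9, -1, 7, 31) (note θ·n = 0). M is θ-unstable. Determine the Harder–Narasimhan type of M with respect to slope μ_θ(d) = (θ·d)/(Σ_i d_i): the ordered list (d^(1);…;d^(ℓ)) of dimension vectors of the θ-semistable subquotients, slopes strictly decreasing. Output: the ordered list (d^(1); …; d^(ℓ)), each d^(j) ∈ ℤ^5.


Barcode: M ≅ I[1,1]^3, I[2,2]^3, I[2,4], I[4,4], I[4,5]. HN layers by μ_θ (5 steps, strictly decreasing):
  μ^(1)=31; μ^(2)=7; μ^(3)=-1; μ^(4)=-5; μ^(5)=-9

((0, 0, 0, 0, 1); (0, 0, 0, 3, 0); (0, 0, 1, 0, 0); (3, 0, 0, 0, 0); (0, 4, 0, 0, 0))


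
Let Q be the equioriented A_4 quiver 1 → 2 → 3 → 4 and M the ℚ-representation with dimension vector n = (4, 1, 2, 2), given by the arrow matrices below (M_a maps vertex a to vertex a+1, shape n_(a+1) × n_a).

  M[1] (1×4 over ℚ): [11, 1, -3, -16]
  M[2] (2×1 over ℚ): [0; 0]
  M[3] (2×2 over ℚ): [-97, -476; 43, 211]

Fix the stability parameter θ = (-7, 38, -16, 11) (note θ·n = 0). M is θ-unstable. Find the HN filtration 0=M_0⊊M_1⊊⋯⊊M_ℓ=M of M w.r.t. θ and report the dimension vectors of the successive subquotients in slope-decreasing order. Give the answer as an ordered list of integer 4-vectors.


Interval decomposition of M: I[1,1]^3, I[1,2], I[3,4]^2.
HN type (ℓ=4): μ^(1)=38; μ^(2)=11; μ^(3)=-7; μ^(4)=-16

((0, 1, 0, 0); (0, 0, 0, 2); (4, 0, 0, 0); (0, 0, 2, 0))


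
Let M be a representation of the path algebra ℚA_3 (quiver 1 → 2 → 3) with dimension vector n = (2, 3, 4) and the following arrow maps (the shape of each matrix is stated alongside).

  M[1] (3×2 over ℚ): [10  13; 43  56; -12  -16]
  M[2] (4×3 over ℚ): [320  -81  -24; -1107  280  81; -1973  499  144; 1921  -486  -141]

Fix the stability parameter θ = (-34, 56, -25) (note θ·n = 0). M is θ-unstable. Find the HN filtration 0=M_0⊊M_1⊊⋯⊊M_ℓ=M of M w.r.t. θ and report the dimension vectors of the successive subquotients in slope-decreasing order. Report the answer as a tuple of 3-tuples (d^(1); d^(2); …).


Barcode: M ≅ I[1,3]^2, I[2,3], I[3,3]. HN layers by μ_θ (3 steps, strictly decreasing):
  μ^(1)=31/2; μ^(2)=-25; μ^(3)=-34

((0, 3, 3); (0, 0, 1); (2, 0, 0))


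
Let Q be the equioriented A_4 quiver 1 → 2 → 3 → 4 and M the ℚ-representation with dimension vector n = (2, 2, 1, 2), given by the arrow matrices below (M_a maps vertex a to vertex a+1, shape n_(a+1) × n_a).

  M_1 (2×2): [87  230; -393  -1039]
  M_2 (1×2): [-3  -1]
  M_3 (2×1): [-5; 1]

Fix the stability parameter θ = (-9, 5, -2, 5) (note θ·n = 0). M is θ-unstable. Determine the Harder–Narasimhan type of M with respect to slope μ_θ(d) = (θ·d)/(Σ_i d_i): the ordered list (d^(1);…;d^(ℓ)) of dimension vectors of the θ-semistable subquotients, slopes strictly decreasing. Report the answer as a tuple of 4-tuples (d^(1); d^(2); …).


Via rank(M_{q-1}∘⋯∘M_p): M ≅ I[1,2], I[1,4], I[4,4].
μ_θ-semistable layers: μ^(1)=5; μ^(2)=3/2; μ^(3)=-9

((0, 1, 0, 2); (0, 1, 1, 0); (2, 0, 0, 0))


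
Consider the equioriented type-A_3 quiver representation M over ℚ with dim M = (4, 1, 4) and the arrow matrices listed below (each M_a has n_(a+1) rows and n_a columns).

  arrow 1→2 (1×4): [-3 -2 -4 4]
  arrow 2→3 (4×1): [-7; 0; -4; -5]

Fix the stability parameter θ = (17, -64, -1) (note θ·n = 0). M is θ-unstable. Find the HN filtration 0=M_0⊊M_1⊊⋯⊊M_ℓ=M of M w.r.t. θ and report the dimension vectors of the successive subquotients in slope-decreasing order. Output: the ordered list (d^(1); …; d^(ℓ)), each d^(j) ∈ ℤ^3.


Barcode: M ≅ I[1,1]^3, I[1,3], I[3,3]^3. HN layers by μ_θ (3 steps, strictly decreasing):
  μ^(1)=17; μ^(2)=-1; μ^(3)=-47/2

((3, 0, 0); (0, 0, 4); (1, 1, 0))


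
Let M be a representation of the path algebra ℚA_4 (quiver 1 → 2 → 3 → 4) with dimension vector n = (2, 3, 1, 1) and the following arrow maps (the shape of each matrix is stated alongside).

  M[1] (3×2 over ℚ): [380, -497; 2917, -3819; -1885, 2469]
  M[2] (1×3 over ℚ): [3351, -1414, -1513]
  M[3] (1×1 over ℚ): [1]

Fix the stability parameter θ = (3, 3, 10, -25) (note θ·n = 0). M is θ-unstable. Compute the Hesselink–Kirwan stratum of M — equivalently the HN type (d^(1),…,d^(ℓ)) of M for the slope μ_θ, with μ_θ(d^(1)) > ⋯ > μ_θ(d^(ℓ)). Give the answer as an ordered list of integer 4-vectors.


Interval decomposition of M: I[1,2], I[1,4], I[2,2].
HN type (ℓ=2): μ^(1)=3; μ^(2)=-9/4

((1, 2, 0, 0); (1, 1, 1, 1))


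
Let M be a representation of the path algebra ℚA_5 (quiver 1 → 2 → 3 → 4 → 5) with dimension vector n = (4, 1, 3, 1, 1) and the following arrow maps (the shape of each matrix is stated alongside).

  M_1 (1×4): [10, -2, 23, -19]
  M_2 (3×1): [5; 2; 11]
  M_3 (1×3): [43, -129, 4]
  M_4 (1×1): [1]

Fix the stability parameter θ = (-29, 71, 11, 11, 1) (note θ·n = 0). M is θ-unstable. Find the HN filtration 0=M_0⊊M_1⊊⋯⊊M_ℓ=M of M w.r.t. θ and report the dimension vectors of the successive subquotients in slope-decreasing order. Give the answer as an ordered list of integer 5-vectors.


Via rank(M_{q-1}∘⋯∘M_p): M ≅ I[1,1]^3, I[1,5], I[3,3]^2.
μ_θ-semistable layers: μ^(1)=47/2; μ^(2)=11; μ^(3)=-29

((0, 1, 1, 1, 1); (0, 0, 2, 0, 0); (4, 0, 0, 0, 0))


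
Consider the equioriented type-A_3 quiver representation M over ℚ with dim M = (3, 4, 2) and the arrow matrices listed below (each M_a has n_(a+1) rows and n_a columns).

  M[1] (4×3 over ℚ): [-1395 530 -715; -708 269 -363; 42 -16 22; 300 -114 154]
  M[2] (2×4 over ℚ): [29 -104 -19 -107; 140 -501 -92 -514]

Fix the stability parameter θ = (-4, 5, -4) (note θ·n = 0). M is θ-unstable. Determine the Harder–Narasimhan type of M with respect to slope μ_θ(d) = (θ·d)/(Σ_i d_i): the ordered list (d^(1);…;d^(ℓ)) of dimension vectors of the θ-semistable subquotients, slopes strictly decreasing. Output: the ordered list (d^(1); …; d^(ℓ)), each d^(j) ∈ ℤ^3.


Barcode: M ≅ I[1,1], I[1,3]^2, I[2,2]^2. HN layers by μ_θ (3 steps, strictly decreasing):
  μ^(1)=5; μ^(2)=1/2; μ^(3)=-4

((0, 2, 0); (0, 2, 2); (3, 0, 0))


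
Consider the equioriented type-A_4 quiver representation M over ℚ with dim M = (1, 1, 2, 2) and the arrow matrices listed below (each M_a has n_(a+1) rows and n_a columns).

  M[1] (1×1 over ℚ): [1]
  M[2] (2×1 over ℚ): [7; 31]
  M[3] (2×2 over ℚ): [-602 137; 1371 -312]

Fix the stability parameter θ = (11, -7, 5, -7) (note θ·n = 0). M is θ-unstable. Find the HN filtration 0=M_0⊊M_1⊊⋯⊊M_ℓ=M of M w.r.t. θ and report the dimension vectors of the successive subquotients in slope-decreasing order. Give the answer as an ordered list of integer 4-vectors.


Barcode: M ≅ I[1,4], I[3,4]. HN layers by μ_θ (2 steps, strictly decreasing):
  μ^(1)=1/2; μ^(2)=-1

((1, 1, 1, 1); (0, 0, 1, 1))


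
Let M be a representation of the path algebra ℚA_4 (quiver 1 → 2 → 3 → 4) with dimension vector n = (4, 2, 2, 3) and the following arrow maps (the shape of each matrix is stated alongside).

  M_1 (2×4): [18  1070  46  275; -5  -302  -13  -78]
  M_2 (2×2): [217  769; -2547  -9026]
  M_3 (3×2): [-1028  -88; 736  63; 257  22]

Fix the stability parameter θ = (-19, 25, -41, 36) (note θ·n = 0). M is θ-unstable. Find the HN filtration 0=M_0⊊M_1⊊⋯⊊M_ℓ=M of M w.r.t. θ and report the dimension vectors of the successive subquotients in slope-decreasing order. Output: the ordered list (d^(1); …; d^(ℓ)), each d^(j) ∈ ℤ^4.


Interval decomposition of M: I[1,1]^2, I[1,4]^2, I[4,4].
HN type (ℓ=3): μ^(1)=36; μ^(2)=-8; μ^(3)=-19

((0, 0, 0, 3); (0, 2, 2, 0); (4, 0, 0, 0))


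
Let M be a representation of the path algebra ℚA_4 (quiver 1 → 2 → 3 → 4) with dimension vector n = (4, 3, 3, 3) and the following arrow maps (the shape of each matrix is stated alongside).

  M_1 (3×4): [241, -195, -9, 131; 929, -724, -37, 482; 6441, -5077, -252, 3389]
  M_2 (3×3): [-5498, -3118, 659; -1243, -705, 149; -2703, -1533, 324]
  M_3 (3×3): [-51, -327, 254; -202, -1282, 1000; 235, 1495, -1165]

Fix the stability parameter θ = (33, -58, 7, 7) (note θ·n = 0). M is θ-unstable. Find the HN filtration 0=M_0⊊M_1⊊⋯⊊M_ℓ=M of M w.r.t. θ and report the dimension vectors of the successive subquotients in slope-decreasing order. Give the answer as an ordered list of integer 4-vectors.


Via rank(M_{q-1}∘⋯∘M_p): M ≅ I[1,1], I[1,2], I[1,3], I[1,4], I[3,4], I[4,4].
μ_θ-semistable layers: μ^(1)=33; μ^(2)=7; μ^(3)=-25/2

((1, 0, 0, 0); (0, 0, 3, 3); (3, 3, 0, 0))


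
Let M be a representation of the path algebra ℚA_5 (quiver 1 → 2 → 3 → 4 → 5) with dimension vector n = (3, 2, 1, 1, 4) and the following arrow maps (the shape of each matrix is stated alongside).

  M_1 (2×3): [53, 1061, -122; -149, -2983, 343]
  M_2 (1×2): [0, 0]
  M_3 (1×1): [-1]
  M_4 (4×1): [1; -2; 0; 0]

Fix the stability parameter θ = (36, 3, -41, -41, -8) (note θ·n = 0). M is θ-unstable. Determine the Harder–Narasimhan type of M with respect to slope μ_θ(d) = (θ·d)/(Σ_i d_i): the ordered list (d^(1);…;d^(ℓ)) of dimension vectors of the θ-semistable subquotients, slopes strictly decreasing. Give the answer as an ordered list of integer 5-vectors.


Interval decomposition of M: I[1,1], I[1,2]^2, I[3,5], I[5,5]^3.
HN type (ℓ=4): μ^(1)=36; μ^(2)=39/2; μ^(3)=-8; μ^(4)=-41

((1, 0, 0, 0, 0); (2, 2, 0, 0, 0); (0, 0, 0, 0, 4); (0, 0, 1, 1, 0))


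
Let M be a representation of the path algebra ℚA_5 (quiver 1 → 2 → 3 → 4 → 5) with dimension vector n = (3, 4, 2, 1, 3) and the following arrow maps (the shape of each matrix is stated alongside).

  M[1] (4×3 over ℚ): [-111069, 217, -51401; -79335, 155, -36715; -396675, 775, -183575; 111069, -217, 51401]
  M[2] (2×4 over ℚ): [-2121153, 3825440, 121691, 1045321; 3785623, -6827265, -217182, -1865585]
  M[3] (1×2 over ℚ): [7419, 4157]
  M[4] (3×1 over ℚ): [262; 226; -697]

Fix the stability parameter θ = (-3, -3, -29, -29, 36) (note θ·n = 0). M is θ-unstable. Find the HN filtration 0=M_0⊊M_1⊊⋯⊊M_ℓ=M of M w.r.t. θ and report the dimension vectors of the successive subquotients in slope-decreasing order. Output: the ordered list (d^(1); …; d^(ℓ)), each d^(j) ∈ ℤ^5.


Interval decomposition of M: I[1,1]^2, I[1,3], I[2,2]^2, I[2,5], I[5,5]^2.
HN type (ℓ=4): μ^(1)=36; μ^(2)=-3; μ^(3)=-35/3; μ^(4)=-61/3

((0, 0, 0, 0, 3); (2, 2, 0, 0, 0); (1, 1, 1, 0, 0); (0, 1, 1, 1, 0))


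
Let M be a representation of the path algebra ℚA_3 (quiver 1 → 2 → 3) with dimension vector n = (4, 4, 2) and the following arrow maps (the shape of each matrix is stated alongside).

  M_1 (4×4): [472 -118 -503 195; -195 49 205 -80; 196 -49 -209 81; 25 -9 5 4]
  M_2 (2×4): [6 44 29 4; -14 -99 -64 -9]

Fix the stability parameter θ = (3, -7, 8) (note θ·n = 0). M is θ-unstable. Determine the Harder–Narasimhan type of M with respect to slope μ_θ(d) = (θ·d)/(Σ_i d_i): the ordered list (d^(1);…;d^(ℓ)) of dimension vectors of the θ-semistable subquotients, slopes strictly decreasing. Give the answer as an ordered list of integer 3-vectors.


Interval decomposition of M: I[1,1], I[1,2]^2, I[1,3], I[2,3].
HN type (ℓ=4): μ^(1)=8; μ^(2)=3; μ^(3)=-2; μ^(4)=-7

((0, 0, 2); (1, 0, 0); (3, 3, 0); (0, 1, 0))


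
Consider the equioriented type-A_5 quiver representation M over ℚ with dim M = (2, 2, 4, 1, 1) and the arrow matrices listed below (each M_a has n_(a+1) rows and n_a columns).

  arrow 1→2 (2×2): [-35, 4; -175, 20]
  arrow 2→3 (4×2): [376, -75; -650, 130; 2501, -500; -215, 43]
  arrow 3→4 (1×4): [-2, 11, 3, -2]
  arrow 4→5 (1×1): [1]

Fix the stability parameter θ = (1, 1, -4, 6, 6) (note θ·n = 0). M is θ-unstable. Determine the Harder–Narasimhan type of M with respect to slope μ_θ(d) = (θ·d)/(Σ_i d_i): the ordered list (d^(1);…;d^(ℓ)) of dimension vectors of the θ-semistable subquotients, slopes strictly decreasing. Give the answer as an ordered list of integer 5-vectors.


Barcode: M ≅ I[1,1], I[1,5], I[2,3], I[3,3]^2. HN layers by μ_θ (5 steps, strictly decreasing):
  μ^(1)=6; μ^(2)=1; μ^(3)=-2/3; μ^(4)=-3/2; μ^(5)=-4

((0, 0, 0, 1, 1); (1, 0, 0, 0, 0); (1, 1, 1, 0, 0); (0, 1, 1, 0, 0); (0, 0, 2, 0, 0))


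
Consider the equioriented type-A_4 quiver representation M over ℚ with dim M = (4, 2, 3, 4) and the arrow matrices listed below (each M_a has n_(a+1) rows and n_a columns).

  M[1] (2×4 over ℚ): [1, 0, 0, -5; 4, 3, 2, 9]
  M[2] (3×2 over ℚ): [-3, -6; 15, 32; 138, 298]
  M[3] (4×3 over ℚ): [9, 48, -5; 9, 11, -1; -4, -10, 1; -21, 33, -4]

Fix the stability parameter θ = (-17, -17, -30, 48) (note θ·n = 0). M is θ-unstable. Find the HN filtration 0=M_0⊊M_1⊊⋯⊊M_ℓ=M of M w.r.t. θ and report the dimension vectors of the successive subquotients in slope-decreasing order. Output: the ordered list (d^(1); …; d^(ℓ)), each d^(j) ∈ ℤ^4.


Via rank(M_{q-1}∘⋯∘M_p): M ≅ I[1,1]^2, I[1,4]^2, I[3,4], I[4,4].
μ_θ-semistable layers: μ^(1)=48; μ^(2)=-17; μ^(3)=-64/3; μ^(4)=-30

((0, 0, 0, 4); (2, 0, 0, 0); (2, 2, 2, 0); (0, 0, 1, 0))


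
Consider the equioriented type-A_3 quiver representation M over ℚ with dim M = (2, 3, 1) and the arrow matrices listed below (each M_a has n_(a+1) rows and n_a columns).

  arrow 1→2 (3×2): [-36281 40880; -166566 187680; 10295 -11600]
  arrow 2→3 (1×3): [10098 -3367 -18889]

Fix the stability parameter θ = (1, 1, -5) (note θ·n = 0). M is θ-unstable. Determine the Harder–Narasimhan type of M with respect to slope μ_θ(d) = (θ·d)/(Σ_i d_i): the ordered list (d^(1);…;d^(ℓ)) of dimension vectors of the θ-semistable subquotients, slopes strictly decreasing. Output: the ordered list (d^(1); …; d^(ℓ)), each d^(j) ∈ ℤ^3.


Via rank(M_{q-1}∘⋯∘M_p): M ≅ I[1,1], I[1,3], I[2,2]^2.
μ_θ-semistable layers: μ^(1)=1; μ^(2)=-1

((1, 2, 0); (1, 1, 1))


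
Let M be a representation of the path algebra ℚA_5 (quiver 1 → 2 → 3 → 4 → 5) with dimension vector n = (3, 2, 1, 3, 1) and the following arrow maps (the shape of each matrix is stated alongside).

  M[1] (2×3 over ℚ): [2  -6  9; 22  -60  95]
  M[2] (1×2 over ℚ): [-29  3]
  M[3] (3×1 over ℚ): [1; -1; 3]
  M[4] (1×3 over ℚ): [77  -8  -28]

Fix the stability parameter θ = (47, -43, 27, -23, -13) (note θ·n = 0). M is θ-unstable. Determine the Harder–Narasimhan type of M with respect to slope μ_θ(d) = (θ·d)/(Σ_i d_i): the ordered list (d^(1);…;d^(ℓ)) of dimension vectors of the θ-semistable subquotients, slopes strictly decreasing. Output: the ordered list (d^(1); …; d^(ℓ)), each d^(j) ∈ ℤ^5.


Barcode: M ≅ I[1,1], I[1,2], I[1,5], I[4,4]^2. HN layers by μ_θ (4 steps, strictly decreasing):
  μ^(1)=47; μ^(2)=2; μ^(3)=-1; μ^(4)=-23

((1, 0, 0, 0, 0); (1, 1, 0, 0, 0); (1, 1, 1, 1, 1); (0, 0, 0, 2, 0))


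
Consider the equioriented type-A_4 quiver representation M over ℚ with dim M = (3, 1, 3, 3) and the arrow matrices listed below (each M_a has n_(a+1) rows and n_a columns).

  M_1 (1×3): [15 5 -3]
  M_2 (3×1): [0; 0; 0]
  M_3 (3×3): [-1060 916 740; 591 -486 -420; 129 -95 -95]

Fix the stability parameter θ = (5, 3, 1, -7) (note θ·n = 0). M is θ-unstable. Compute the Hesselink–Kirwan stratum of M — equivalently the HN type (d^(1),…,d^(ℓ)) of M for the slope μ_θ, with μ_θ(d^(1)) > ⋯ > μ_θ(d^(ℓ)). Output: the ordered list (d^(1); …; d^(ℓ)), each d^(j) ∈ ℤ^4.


Barcode: M ≅ I[1,1]^2, I[1,2], I[3,3], I[3,4]^2, I[4,4]. HN layers by μ_θ (5 steps, strictly decreasing):
  μ^(1)=5; μ^(2)=4; μ^(3)=1; μ^(4)=-3; μ^(5)=-7

((2, 0, 0, 0); (1, 1, 0, 0); (0, 0, 1, 0); (0, 0, 2, 2); (0, 0, 0, 1))


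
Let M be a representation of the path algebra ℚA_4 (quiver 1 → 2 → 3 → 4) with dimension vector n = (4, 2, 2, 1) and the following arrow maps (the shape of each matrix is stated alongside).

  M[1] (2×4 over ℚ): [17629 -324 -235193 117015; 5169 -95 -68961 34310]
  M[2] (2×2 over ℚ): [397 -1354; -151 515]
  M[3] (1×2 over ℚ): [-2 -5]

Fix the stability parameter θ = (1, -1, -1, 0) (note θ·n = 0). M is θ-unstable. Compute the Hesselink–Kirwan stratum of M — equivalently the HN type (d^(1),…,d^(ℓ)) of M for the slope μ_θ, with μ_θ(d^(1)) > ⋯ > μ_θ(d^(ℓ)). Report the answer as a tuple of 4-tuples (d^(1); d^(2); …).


Via rank(M_{q-1}∘⋯∘M_p): M ≅ I[1,1]^2, I[1,3], I[1,4].
μ_θ-semistable layers: μ^(1)=1; μ^(2)=0; μ^(3)=-1/3

((2, 0, 0, 0); (0, 0, 0, 1); (2, 2, 2, 0))


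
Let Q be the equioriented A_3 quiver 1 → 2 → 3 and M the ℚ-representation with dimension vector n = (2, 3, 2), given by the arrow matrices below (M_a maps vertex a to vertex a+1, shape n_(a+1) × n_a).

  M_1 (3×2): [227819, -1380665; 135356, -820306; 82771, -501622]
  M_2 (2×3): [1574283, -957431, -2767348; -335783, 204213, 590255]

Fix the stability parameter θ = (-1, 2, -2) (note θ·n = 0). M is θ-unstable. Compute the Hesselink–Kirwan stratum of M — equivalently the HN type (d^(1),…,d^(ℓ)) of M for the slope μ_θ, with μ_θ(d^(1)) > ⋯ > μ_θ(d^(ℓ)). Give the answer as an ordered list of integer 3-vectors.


Via rank(M_{q-1}∘⋯∘M_p): M ≅ I[1,3]^2, I[2,2].
μ_θ-semistable layers: μ^(1)=2; μ^(2)=0; μ^(3)=-1

((0, 1, 0); (0, 2, 2); (2, 0, 0))


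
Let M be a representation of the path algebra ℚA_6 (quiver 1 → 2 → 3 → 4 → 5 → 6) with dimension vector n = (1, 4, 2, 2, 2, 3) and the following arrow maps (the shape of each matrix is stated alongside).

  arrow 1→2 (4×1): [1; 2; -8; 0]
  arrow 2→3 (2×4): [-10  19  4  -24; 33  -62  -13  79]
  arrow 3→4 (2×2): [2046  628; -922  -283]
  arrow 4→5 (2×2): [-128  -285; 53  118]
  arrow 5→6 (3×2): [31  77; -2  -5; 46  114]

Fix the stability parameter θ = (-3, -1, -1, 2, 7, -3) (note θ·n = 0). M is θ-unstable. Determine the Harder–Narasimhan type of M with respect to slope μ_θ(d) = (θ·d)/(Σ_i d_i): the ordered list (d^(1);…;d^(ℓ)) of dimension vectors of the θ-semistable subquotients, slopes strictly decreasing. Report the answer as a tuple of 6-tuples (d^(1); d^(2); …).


Barcode: M ≅ I[1,6], I[2,2]^2, I[2,6], I[6,6]. HN layers by μ_θ (3 steps, strictly decreasing):
  μ^(1)=2; μ^(2)=-1; μ^(3)=-3

((0, 0, 0, 2, 2, 2); (0, 4, 2, 0, 0, 0); (1, 0, 0, 0, 0, 1))


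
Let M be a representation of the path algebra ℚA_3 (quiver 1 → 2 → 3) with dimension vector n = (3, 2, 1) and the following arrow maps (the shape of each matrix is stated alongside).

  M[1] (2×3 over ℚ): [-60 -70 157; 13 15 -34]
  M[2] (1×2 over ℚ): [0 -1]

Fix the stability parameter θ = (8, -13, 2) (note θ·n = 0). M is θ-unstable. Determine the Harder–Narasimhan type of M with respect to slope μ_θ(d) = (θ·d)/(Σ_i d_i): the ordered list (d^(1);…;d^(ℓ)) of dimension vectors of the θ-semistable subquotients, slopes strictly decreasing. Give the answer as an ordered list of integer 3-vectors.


Via rank(M_{q-1}∘⋯∘M_p): M ≅ I[1,1], I[1,2], I[1,3].
μ_θ-semistable layers: μ^(1)=8; μ^(2)=2; μ^(3)=-5/2

((1, 0, 0); (0, 0, 1); (2, 2, 0))


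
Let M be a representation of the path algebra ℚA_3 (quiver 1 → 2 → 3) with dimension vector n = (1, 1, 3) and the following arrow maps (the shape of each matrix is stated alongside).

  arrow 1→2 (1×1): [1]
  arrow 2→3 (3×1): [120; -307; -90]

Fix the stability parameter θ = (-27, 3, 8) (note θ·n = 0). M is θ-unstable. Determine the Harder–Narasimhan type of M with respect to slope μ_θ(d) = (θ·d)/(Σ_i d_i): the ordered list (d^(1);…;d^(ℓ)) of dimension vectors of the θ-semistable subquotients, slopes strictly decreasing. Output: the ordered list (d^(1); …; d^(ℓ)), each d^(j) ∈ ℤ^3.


Via rank(M_{q-1}∘⋯∘M_p): M ≅ I[1,3], I[3,3]^2.
μ_θ-semistable layers: μ^(1)=8; μ^(2)=3; μ^(3)=-27

((0, 0, 3); (0, 1, 0); (1, 0, 0))


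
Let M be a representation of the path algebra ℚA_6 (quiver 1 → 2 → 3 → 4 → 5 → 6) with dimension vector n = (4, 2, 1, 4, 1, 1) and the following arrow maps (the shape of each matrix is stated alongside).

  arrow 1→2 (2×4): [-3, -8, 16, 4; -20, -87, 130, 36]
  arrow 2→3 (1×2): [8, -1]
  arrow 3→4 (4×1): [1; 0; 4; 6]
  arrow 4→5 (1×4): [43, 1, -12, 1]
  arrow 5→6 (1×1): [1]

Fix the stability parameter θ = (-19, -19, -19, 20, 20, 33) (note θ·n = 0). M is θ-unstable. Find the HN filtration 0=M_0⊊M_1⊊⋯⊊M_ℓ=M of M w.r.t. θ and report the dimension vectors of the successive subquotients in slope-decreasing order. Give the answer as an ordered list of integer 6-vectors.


Via rank(M_{q-1}∘⋯∘M_p): M ≅ I[1,1]^2, I[1,2], I[1,6], I[4,4]^3.
μ_θ-semistable layers: μ^(1)=33; μ^(2)=20; μ^(3)=-19

((0, 0, 0, 0, 0, 1); (0, 0, 0, 4, 1, 0); (4, 2, 1, 0, 0, 0))


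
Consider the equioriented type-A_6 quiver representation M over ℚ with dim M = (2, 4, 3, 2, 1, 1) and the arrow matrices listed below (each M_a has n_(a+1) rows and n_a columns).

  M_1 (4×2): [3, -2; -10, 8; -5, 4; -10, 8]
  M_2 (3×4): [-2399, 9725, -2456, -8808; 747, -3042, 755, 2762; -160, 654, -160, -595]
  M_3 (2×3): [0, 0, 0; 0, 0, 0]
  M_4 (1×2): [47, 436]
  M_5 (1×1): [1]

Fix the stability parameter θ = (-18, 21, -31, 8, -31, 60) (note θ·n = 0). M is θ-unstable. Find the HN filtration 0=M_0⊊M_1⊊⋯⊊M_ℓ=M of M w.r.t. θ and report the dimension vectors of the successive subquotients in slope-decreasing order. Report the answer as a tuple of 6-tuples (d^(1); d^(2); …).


Via rank(M_{q-1}∘⋯∘M_p): M ≅ I[1,3]^2, I[2,2], I[2,3], I[4,4], I[4,6].
μ_θ-semistable layers: μ^(1)=60; μ^(2)=21; μ^(3)=8; μ^(4)=-5; μ^(5)=-23/2; μ^(6)=-18

((0, 0, 0, 0, 0, 1); (0, 1, 0, 0, 0, 0); (0, 0, 0, 1, 0, 0); (0, 3, 3, 0, 0, 0); (0, 0, 0, 1, 1, 0); (2, 0, 0, 0, 0, 0))


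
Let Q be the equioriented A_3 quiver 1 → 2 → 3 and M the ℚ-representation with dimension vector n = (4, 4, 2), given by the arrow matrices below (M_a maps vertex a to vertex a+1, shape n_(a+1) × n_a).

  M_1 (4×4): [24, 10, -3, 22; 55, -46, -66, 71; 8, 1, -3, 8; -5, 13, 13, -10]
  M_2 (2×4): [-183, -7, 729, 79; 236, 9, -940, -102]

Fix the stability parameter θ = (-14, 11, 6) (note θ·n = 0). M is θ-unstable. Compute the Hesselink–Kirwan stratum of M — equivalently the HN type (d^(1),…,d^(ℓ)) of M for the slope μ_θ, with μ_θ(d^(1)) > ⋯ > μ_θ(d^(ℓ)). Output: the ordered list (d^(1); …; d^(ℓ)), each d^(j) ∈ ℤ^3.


Via rank(M_{q-1}∘⋯∘M_p): M ≅ I[1,2]^2, I[1,3]^2.
μ_θ-semistable layers: μ^(1)=11; μ^(2)=17/2; μ^(3)=-14

((0, 2, 0); (0, 2, 2); (4, 0, 0))


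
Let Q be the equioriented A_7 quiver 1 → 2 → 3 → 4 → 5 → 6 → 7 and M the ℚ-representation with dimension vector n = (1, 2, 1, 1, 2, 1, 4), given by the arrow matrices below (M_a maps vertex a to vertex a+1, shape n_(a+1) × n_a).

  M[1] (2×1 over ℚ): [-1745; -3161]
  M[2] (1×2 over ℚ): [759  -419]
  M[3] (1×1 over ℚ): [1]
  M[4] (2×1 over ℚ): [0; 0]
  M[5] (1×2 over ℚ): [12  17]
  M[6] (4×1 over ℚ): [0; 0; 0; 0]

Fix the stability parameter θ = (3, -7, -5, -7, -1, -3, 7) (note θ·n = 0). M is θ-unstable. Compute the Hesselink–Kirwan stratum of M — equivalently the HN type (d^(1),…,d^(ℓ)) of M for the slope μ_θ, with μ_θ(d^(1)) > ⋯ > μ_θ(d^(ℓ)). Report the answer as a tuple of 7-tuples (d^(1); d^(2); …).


Interval decomposition of M: I[1,4], I[2,2], I[5,5], I[5,6], I[7,7]^4.
HN type (ℓ=5): μ^(1)=7; μ^(2)=-1; μ^(3)=-2; μ^(4)=-4; μ^(5)=-7

((0, 0, 0, 0, 0, 0, 4); (0, 0, 0, 0, 1, 0, 0); (0, 0, 0, 0, 1, 1, 0); (1, 1, 1, 1, 0, 0, 0); (0, 1, 0, 0, 0, 0, 0))


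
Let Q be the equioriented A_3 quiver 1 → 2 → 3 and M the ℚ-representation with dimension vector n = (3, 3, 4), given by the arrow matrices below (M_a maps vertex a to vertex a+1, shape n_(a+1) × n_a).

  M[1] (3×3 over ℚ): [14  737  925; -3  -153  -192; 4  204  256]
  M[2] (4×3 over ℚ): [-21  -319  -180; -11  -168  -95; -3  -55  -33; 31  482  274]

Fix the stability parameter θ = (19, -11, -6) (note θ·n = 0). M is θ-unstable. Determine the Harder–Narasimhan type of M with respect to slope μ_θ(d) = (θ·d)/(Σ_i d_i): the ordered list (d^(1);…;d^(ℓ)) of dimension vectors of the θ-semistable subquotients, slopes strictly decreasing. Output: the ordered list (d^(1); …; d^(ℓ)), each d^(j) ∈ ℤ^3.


Via rank(M_{q-1}∘⋯∘M_p): M ≅ I[1,1], I[1,3]^2, I[2,3], I[3,3].
μ_θ-semistable layers: μ^(1)=19; μ^(2)=2/3; μ^(3)=-6; μ^(4)=-11

((1, 0, 0); (2, 2, 2); (0, 0, 2); (0, 1, 0))


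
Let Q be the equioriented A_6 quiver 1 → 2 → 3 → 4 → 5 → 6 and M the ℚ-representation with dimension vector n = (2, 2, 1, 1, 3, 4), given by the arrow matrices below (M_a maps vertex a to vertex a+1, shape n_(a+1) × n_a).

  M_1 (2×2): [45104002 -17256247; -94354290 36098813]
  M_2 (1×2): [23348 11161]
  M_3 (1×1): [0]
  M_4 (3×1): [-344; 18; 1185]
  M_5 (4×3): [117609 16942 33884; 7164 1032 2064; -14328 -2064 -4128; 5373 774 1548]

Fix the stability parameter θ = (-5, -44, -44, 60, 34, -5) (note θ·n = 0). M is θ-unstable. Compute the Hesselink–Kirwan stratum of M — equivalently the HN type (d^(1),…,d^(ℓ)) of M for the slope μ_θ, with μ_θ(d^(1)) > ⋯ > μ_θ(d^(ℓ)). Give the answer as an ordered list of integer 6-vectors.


Via rank(M_{q-1}∘⋯∘M_p): M ≅ I[1,2], I[1,3], I[4,5], I[5,5], I[5,6], I[6,6]^3.
μ_θ-semistable layers: μ^(1)=47; μ^(2)=34; μ^(3)=29/2; μ^(4)=-5; μ^(5)=-49/2; μ^(6)=-31

((0, 0, 0, 1, 1, 0); (0, 0, 0, 0, 1, 0); (0, 0, 0, 0, 1, 1); (0, 0, 0, 0, 0, 3); (1, 1, 0, 0, 0, 0); (1, 1, 1, 0, 0, 0))


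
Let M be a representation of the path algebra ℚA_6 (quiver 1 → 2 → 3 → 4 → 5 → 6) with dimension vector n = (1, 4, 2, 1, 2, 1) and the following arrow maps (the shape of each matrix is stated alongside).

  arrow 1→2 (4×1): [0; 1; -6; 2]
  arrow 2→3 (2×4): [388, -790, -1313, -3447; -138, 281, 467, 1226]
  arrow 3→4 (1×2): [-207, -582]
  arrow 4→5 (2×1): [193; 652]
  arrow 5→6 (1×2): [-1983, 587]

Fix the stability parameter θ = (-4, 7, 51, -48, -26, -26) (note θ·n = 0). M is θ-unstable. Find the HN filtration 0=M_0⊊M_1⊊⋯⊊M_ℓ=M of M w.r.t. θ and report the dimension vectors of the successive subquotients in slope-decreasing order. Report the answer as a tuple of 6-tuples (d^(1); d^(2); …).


Interval decomposition of M: I[1,3], I[2,2]^2, I[2,6], I[5,5].
HN type (ℓ=5): μ^(1)=51; μ^(2)=7; μ^(3)=-4; μ^(4)=-42/5; μ^(5)=-26

((0, 0, 1, 0, 0, 0); (0, 3, 0, 0, 0, 0); (1, 0, 0, 0, 0, 0); (0, 1, 1, 1, 1, 1); (0, 0, 0, 0, 1, 0))


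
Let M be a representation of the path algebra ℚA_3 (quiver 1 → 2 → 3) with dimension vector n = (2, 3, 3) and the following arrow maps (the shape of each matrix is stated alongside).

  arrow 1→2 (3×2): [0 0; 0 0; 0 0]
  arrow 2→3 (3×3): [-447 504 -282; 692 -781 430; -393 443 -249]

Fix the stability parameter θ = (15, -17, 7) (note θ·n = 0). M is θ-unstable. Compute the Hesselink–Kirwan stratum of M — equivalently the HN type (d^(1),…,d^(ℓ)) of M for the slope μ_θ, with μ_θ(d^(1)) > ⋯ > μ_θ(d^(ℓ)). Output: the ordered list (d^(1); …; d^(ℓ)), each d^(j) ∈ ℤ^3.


Interval decomposition of M: I[1,1]^2, I[2,3]^3.
HN type (ℓ=3): μ^(1)=15; μ^(2)=7; μ^(3)=-17

((2, 0, 0); (0, 0, 3); (0, 3, 0))


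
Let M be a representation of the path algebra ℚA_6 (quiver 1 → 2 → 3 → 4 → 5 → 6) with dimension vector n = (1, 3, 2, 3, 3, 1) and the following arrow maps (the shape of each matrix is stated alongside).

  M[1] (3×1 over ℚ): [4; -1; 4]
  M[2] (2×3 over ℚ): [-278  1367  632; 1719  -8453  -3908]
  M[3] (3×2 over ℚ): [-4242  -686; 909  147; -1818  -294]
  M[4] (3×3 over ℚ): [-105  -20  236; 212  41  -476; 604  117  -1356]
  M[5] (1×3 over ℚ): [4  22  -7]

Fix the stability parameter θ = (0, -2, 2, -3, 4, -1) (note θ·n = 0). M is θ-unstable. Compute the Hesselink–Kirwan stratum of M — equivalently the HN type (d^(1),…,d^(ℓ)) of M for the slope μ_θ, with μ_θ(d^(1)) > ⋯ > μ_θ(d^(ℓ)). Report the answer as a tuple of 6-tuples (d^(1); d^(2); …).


Interval decomposition of M: I[1,3], I[2,2], I[2,6], I[4,4], I[4,5], I[5,5].
HN type (ℓ=7): μ^(1)=4; μ^(2)=2; μ^(3)=3/2; μ^(4)=-1/2; μ^(5)=-1; μ^(6)=-2; μ^(7)=-3

((0, 0, 0, 0, 2, 0); (0, 0, 1, 0, 0, 0); (0, 0, 0, 0, 1, 1); (0, 0, 1, 1, 0, 0); (1, 1, 0, 0, 0, 0); (0, 2, 0, 0, 0, 0); (0, 0, 0, 2, 0, 0))


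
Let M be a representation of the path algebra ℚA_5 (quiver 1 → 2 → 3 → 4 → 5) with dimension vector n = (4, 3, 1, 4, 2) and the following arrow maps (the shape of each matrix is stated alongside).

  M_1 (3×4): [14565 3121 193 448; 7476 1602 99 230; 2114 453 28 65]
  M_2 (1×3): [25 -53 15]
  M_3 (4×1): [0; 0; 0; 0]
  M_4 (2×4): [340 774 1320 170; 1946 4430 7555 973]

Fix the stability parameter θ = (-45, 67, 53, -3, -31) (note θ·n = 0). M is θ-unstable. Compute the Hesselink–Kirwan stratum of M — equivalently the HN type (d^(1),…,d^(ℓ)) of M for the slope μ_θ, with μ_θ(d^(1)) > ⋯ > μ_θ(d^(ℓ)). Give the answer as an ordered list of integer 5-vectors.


Via rank(M_{q-1}∘⋯∘M_p): M ≅ I[1,1], I[1,2]^2, I[1,3], I[4,4]^2, I[4,5]^2.
μ_θ-semistable layers: μ^(1)=67; μ^(2)=60; μ^(3)=-3; μ^(4)=-17; μ^(5)=-45

((0, 2, 0, 0, 0); (0, 1, 1, 0, 0); (0, 0, 0, 2, 0); (0, 0, 0, 2, 2); (4, 0, 0, 0, 0))


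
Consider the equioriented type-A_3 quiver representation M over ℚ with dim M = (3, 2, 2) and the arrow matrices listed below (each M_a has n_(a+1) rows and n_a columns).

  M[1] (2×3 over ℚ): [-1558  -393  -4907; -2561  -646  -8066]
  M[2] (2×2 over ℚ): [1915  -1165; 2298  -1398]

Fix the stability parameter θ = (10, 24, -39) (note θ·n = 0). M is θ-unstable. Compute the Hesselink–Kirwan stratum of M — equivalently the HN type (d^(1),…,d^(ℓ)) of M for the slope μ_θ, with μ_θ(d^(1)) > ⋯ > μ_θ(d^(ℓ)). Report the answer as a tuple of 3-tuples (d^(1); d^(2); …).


Interval decomposition of M: I[1,1], I[1,2], I[1,3], I[3,3].
HN type (ℓ=4): μ^(1)=24; μ^(2)=10; μ^(3)=-5/3; μ^(4)=-39

((0, 1, 0); (2, 0, 0); (1, 1, 1); (0, 0, 1))


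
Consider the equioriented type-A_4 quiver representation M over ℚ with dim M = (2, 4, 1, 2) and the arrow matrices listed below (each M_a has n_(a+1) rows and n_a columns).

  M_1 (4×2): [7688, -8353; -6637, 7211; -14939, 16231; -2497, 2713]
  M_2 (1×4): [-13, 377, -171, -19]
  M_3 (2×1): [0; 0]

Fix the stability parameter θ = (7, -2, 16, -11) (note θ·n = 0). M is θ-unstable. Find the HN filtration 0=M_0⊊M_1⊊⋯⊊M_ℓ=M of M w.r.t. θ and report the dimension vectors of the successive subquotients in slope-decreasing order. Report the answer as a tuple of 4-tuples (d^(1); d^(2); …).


Via rank(M_{q-1}∘⋯∘M_p): M ≅ I[1,2], I[1,3], I[2,2]^2, I[4,4]^2.
μ_θ-semistable layers: μ^(1)=16; μ^(2)=5/2; μ^(3)=-2; μ^(4)=-11

((0, 0, 1, 0); (2, 2, 0, 0); (0, 2, 0, 0); (0, 0, 0, 2))


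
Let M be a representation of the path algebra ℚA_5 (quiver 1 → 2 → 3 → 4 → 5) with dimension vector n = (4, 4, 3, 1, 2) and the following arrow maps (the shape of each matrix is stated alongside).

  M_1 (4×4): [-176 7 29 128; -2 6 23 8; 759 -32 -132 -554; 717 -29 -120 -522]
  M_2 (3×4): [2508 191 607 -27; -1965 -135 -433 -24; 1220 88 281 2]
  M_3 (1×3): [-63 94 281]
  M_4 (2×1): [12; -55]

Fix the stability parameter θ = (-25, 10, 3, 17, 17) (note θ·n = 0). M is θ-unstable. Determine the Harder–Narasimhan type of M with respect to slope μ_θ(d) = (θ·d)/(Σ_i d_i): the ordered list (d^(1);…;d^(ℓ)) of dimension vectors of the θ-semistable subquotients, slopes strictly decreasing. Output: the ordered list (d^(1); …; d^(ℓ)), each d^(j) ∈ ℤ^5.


Interval decomposition of M: I[1,1], I[1,3]^2, I[1,5], I[2,2], I[5,5].
HN type (ℓ=4): μ^(1)=17; μ^(2)=10; μ^(3)=13/2; μ^(4)=-25

((0, 0, 0, 1, 2); (0, 1, 0, 0, 0); (0, 3, 3, 0, 0); (4, 0, 0, 0, 0))


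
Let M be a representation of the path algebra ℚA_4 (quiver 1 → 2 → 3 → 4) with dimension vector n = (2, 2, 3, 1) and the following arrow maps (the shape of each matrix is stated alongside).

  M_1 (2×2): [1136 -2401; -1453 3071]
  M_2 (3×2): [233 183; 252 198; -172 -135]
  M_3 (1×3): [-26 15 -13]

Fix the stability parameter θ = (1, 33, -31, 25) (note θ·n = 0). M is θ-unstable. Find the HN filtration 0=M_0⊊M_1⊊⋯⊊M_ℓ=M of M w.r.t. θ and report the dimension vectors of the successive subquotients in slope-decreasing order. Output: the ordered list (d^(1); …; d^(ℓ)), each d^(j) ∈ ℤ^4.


Interval decomposition of M: I[1,3], I[1,4], I[3,3].
HN type (ℓ=3): μ^(1)=25; μ^(2)=1; μ^(3)=-31

((0, 0, 0, 1); (2, 2, 2, 0); (0, 0, 1, 0))


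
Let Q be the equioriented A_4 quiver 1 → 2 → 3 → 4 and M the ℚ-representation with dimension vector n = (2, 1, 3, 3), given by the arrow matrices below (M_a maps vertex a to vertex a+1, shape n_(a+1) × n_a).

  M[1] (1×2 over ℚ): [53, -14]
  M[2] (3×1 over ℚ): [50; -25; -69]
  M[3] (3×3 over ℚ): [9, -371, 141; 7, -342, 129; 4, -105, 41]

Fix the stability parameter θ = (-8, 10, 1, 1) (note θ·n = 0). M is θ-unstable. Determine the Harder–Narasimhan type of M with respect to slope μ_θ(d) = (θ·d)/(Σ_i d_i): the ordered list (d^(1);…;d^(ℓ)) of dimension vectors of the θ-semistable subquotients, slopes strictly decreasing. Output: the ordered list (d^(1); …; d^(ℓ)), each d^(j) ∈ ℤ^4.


Via rank(M_{q-1}∘⋯∘M_p): M ≅ I[1,1], I[1,4], I[3,4]^2.
μ_θ-semistable layers: μ^(1)=4; μ^(2)=1; μ^(3)=-8

((0, 1, 1, 1); (0, 0, 2, 2); (2, 0, 0, 0))


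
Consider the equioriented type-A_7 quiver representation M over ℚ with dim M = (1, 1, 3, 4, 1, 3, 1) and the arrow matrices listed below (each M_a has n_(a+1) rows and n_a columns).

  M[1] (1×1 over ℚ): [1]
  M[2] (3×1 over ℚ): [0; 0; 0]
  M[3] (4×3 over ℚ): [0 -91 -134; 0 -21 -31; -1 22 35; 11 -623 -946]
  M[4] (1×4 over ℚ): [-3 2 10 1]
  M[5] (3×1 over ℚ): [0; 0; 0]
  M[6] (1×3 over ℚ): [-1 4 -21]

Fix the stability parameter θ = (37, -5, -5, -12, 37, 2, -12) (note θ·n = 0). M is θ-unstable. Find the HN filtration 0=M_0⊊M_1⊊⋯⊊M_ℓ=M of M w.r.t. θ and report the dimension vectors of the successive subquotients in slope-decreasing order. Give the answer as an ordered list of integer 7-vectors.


Via rank(M_{q-1}∘⋯∘M_p): M ≅ I[1,2], I[3,4]^2, I[3,5], I[4,4], I[6,6]^2, I[6,7].
μ_θ-semistable layers: μ^(1)=37; μ^(2)=16; μ^(3)=2; μ^(4)=-5; μ^(5)=-17/2; μ^(6)=-12

((0, 0, 0, 0, 1, 0, 0); (1, 1, 0, 0, 0, 0, 0); (0, 0, 0, 0, 0, 2, 0); (0, 0, 0, 0, 0, 1, 1); (0, 0, 3, 3, 0, 0, 0); (0, 0, 0, 1, 0, 0, 0))
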